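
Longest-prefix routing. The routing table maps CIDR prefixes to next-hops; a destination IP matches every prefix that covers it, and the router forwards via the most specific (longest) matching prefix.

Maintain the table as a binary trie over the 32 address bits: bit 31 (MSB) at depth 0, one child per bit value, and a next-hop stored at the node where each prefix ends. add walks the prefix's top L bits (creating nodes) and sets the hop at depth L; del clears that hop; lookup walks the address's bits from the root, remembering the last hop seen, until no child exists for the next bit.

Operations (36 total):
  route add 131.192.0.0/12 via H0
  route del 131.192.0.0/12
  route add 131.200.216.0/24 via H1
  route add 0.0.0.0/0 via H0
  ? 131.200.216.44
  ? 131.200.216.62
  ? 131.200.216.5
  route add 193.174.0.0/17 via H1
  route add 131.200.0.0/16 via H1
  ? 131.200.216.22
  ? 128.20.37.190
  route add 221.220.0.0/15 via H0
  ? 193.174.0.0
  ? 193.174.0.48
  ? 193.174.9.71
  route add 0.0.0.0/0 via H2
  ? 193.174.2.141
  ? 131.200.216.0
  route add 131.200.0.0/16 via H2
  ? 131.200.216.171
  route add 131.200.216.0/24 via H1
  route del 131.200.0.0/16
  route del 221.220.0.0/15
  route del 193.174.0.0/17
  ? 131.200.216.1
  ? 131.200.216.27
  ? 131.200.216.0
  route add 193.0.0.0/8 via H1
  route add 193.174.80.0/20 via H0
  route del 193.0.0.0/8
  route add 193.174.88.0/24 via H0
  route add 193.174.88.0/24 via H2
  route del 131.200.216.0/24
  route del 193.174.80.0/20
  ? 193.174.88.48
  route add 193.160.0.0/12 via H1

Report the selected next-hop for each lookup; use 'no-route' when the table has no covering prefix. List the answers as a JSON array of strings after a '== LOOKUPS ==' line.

Process each operation:
  add 131.192.0.0/12 -> H0 at depth 12
  del 131.192.0.0/12 (clear depth 12)
  add 131.200.216.0/24 -> H1 at depth 24
  add 0.0.0.0/0 -> H0 at depth 0
  lookup 131.200.216.44: bits 100000111100100011011000 walk d0:H0→d1:-→d2:-→d3:-→d4:-→d5:-→d6:-→d7:-→d8:-→d9:-→d10:-→d11:-→d12:-→d13:-→d14:-→d15:-→d16:-→d17:-→d18:-→d19:-→d20:-→d21:-→d22:-→d23:-→d24:H1 -> H1
  lookup 131.200.216.62: bits 100000111100100011011000 walk d0:H0→d1:-→d2:-→d3:-→d4:-→d5:-→d6:-→d7:-→d8:-→d9:-→d10:-→d11:-→d12:-→d13:-→d14:-→d15:-→d16:-→d17:-→d18:-→d19:-→d20:-→d21:-→d22:-→d23:-→d24:H1 -> H1
  lookup 131.200.216.5: bits 100000111100100011011000 walk d0:H0→d1:-→d2:-→d3:-→d4:-→d5:-→d6:-→d7:-→d8:-→d9:-→d10:-→d11:-→d12:-→d13:-→d14:-→d15:-→d16:-→d17:-→d18:-→d19:-→d20:-→d21:-→d22:-→d23:-→d24:H1 -> H1
  add 193.174.0.0/17 -> H1 at depth 17
  add 131.200.0.0/16 -> H1 at depth 16
  lookup 131.200.216.22: bits 100000111100100011011000 walk d0:H0→d1:-→d2:-→d3:-→d4:-→d5:-→d6:-→d7:-→d8:-→d9:-→d10:-→d11:-→d12:-→d13:-→d14:-→d15:-→d16:H1→d17:-→d18:-→d19:-→d20:-→d21:-→d22:-→d23:-→d24:H1 -> H1
  lookup 128.20.37.190: bits 100000 walk d0:H0→d1:-→d2:-→d3:-→d4:-→d5:-→d6:- -> H0
  add 221.220.0.0/15 -> H0 at depth 15
  lookup 193.174.0.0: bits 11000001101011100 walk d0:H0→d1:-→d2:-→d3:-→d4:-→d5:-→d6:-→d7:-→d8:-→d9:-→d10:-→d11:-→d12:-→d13:-→d14:-→d15:-→d16:-→d17:H1 -> H1
  lookup 193.174.0.48: bits 11000001101011100 walk d0:H0→d1:-→d2:-→d3:-→d4:-→d5:-→d6:-→d7:-→d8:-→d9:-→d10:-→d11:-→d12:-→d13:-→d14:-→d15:-→d16:-→d17:H1 -> H1
  lookup 193.174.9.71: bits 11000001101011100 walk d0:H0→d1:-→d2:-→d3:-→d4:-→d5:-→d6:-→d7:-→d8:-→d9:-→d10:-→d11:-→d12:-→d13:-→d14:-→d15:-→d16:-→d17:H1 -> H1
  add 0.0.0.0/0 -> H2 at depth 0
  lookup 193.174.2.141: bits 11000001101011100 walk d0:H2→d1:-→d2:-→d3:-→d4:-→d5:-→d6:-→d7:-→d8:-→d9:-→d10:-→d11:-→d12:-→d13:-→d14:-→d15:-→d16:-→d17:H1 -> H1
  lookup 131.200.216.0: bits 100000111100100011011000 walk d0:H2→d1:-→d2:-→d3:-→d4:-→d5:-→d6:-→d7:-→d8:-→d9:-→d10:-→d11:-→d12:-→d13:-→d14:-→d15:-→d16:H1→d17:-→d18:-→d19:-→d20:-→d21:-→d22:-→d23:-→d24:H1 -> H1
  add 131.200.0.0/16 -> H2 at depth 16
  lookup 131.200.216.171: bits 100000111100100011011000 walk d0:H2→d1:-→d2:-→d3:-→d4:-→d5:-→d6:-→d7:-→d8:-→d9:-→d10:-→d11:-→d12:-→d13:-→d14:-→d15:-→d16:H2→d17:-→d18:-→d19:-→d20:-→d21:-→d22:-→d23:-→d24:H1 -> H1
  add 131.200.216.0/24 -> H1 at depth 24
  del 131.200.0.0/16 (clear depth 16)
  del 221.220.0.0/15 (clear depth 15)
  del 193.174.0.0/17 (clear depth 17)
  lookup 131.200.216.1: bits 100000111100100011011000 walk d0:H2→d1:-→d2:-→d3:-→d4:-→d5:-→d6:-→d7:-→d8:-→d9:-→d10:-→d11:-→d12:-→d13:-→d14:-→d15:-→d16:-→d17:-→d18:-→d19:-→d20:-→d21:-→d22:-→d23:-→d24:H1 -> H1
  lookup 131.200.216.27: bits 100000111100100011011000 walk d0:H2→d1:-→d2:-→d3:-→d4:-→d5:-→d6:-→d7:-→d8:-→d9:-→d10:-→d11:-→d12:-→d13:-→d14:-→d15:-→d16:-→d17:-→d18:-→d19:-→d20:-→d21:-→d22:-→d23:-→d24:H1 -> H1
  lookup 131.200.216.0: bits 100000111100100011011000 walk d0:H2→d1:-→d2:-→d3:-→d4:-→d5:-→d6:-→d7:-→d8:-→d9:-→d10:-→d11:-→d12:-→d13:-→d14:-→d15:-→d16:-→d17:-→d18:-→d19:-→d20:-→d21:-→d22:-→d23:-→d24:H1 -> H1
  add 193.0.0.0/8 -> H1 at depth 8
  add 193.174.80.0/20 -> H0 at depth 20
  del 193.0.0.0/8 (clear depth 8)
  add 193.174.88.0/24 -> H0 at depth 24
  add 193.174.88.0/24 -> H2 at depth 24
  del 131.200.216.0/24 (clear depth 24)
  del 193.174.80.0/20 (clear depth 20)
  lookup 193.174.88.48: bits 110000011010111001011000 walk d0:H2→d1:-→d2:-→d3:-→d4:-→d5:-→d6:-→d7:-→d8:-→d9:-→d10:-→d11:-→d12:-→d13:-→d14:-→d15:-→d16:-→d17:-→d18:-→d19:-→d20:-→d21:-→d22:-→d23:-→d24:H2 -> H2
  add 193.160.0.0/12 -> H1 at depth 12

== LOOKUPS ==
["H1","H1","H1","H1","H0","H1","H1","H1","H1","H1","H1","H1","H1","H1","H2"]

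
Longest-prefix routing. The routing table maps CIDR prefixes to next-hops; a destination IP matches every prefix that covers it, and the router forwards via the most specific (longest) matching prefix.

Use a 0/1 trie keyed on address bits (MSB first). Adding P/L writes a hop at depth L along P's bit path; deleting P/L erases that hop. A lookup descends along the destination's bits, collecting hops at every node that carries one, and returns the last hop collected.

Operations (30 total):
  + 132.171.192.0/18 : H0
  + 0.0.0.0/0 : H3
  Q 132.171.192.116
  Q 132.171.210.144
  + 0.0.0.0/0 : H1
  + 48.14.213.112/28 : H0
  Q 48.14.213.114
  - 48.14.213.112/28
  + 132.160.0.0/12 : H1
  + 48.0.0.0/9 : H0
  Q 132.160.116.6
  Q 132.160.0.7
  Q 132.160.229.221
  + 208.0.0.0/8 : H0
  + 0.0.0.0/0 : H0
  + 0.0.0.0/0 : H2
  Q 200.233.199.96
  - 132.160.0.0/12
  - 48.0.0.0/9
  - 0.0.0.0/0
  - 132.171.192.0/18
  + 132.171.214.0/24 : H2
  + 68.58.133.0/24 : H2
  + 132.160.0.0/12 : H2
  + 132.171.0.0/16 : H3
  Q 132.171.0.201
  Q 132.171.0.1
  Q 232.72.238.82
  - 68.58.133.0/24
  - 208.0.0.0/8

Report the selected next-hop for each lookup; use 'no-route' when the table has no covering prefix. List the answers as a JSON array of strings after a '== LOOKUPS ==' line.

Process each operation:
  + 132.171.192.0/18 (H0) depth=18
  + 0.0.0.0/0 (H3) depth=0
  lookup 132.171.192.116: bits 100001001010101111 walk d0:H3→d1:-→d2:-→d3:-→d4:-→d5:-→d6:-→d7:-→d8:-→d9:-→d10:-→d11:-→d12:-→d13:-→d14:-→d15:-→d16:-→d17:-→d18:H0 -> H0
  lookup 132.171.210.144: bits 100001001010101111 walk d0:H3→d1:-→d2:-→d3:-→d4:-→d5:-→d6:-→d7:-→d8:-→d9:-→d10:-→d11:-→d12:-→d13:-→d14:-→d15:-→d16:-→d17:-→d18:H0 -> H0
  + 0.0.0.0/0 (H1) depth=0
  + 48.14.213.112/28 (H0) depth=28
  lookup 48.14.213.114: bits 0011000000001110110101010111 walk d0:H1→d1:-→d2:-→d3:-→d4:-→d5:-→d6:-→d7:-→d8:-→d9:-→d10:-→d11:-→d12:-→d13:-→d14:-→d15:-→d16:-→d17:-→d18:-→d19:-→d20:-→d21:-→d22:-→d23:-→d24:-→d25:-→d26:-→d27:-→d28:H0 -> H0
  del 48.14.213.112/28 (clear depth 28)
  + 132.160.0.0/12 (H1) depth=12
  + 48.0.0.0/9 (H0) depth=9
  lookup 132.160.116.6: bits 100001001010 walk d0:H1→d1:-→d2:-→d3:-→d4:-→d5:-→d6:-→d7:-→d8:-→d9:-→d10:-→d11:-→d12:H1 -> H1
  lookup 132.160.0.7: bits 100001001010 walk d0:H1→d1:-→d2:-→d3:-→d4:-→d5:-→d6:-→d7:-→d8:-→d9:-→d10:-→d11:-→d12:H1 -> H1
  lookup 132.160.229.221: bits 100001001010 walk d0:H1→d1:-→d2:-→d3:-→d4:-→d5:-→d6:-→d7:-→d8:-→d9:-→d10:-→d11:-→d12:H1 -> H1
  + 208.0.0.0/8 (H0) depth=8
  + 0.0.0.0/0 (H0) depth=0
  + 0.0.0.0/0 (H2) depth=0
  lookup 200.233.199.96: bits 110 walk d0:H2→d1:-→d2:-→d3:- -> H2
  del 132.160.0.0/12 (clear depth 12)
  del 48.0.0.0/9 (clear depth 9)
  del 0.0.0.0/0 (clear depth 0)
  del 132.171.192.0/18 (clear depth 18)
  + 132.171.214.0/24 (H2) depth=24
  + 68.58.133.0/24 (H2) depth=24
  + 132.160.0.0/12 (H2) depth=12
  + 132.171.0.0/16 (H3) depth=16
  lookup 132.171.0.201: bits 1000010010101011 walk d0:-→d1:-→d2:-→d3:-→d4:-→d5:-→d6:-→d7:-→d8:-→d9:-→d10:-→d11:-→d12:H2→d13:-→d14:-→d15:-→d16:H3 -> H3
  lookup 132.171.0.1: bits 1000010010101011 walk d0:-→d1:-→d2:-→d3:-→d4:-→d5:-→d6:-→d7:-→d8:-→d9:-→d10:-→d11:-→d12:H2→d13:-→d14:-→d15:-→d16:H3 -> H3
  lookup 232.72.238.82: bits 11 walk d0:-→d1:-→d2:- -> no-route
  del 68.58.133.0/24 (clear depth 24)
  del 208.0.0.0/8 (clear depth 8)

== LOOKUPS ==
["H0","H0","H0","H1","H1","H1","H2","H3","H3","no-route"]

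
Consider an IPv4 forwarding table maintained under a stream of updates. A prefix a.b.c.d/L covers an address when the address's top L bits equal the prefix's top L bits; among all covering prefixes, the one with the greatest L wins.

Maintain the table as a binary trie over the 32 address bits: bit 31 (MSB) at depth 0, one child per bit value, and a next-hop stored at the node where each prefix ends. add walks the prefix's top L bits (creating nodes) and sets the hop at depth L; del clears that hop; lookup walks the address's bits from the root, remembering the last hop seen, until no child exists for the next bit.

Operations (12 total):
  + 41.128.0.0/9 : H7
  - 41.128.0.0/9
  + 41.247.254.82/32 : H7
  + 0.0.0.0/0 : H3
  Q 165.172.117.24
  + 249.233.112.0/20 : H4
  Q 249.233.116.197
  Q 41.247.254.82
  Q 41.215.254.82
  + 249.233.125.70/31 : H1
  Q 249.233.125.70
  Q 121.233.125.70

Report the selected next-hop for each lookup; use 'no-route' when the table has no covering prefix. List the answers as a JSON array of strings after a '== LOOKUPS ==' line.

Process each operation:
  add 41.128.0.0/9 -> H7 at depth 9
  - 41.128.0.0/9 clear@9
  add 41.247.254.82/32 -> H7 at depth 32
  add 0.0.0.0/0 -> H3 at depth 0
  ? 165.172.117.24  path d0:H3  best=H3
  add 249.233.112.0/20 -> H4 at depth 20
  ? 249.233.116.197  path d0:H3→d1:-→d2:-→d3:-→d4:-→d5:-→d6:-→d7:-→d8:-→d9:-→d10:-→d11:-→d12:-→d13:-→d14:-→d15:-→d16:-→d17:-→d18:-→d19:-→d20:H4  best=H4
  ? 41.247.254.82  path d0:H3→d1:-→d2:-→d3:-→d4:-→d5:-→d6:-→d7:-→d8:-→d9:-→d10:-→d11:-→d12:-→d13:-→d14:-→d15:-→d16:-→d17:-→d18:-→d19:-→d20:-→d21:-→d22:-→d23:-→d24:-→d25:-→d26:-→d27:-→d28:-→d29:-→d30:-→d31:-→d32:H7  best=H7
  ? 41.215.254.82  path d0:H3→d1:-→d2:-→d3:-→d4:-→d5:-→d6:-→d7:-→d8:-→d9:-→d10:-  best=H3
  add 249.233.125.70/31 -> H1 at depth 31
  ? 249.233.125.70  path d0:H3→d1:-→d2:-→d3:-→d4:-→d5:-→d6:-→d7:-→d8:-→d9:-→d10:-→d11:-→d12:-→d13:-→d14:-→d15:-→d16:-→d17:-→d18:-→d19:-→d20:H4→d21:-→d22:-→d23:-→d24:-→d25:-→d26:-→d27:-→d28:-→d29:-→d30:-→d31:H1  best=H1
  ? 121.233.125.70  path d0:H3→d1:-  best=H3

== LOOKUPS ==
["H3","H4","H7","H3","H1","H3"]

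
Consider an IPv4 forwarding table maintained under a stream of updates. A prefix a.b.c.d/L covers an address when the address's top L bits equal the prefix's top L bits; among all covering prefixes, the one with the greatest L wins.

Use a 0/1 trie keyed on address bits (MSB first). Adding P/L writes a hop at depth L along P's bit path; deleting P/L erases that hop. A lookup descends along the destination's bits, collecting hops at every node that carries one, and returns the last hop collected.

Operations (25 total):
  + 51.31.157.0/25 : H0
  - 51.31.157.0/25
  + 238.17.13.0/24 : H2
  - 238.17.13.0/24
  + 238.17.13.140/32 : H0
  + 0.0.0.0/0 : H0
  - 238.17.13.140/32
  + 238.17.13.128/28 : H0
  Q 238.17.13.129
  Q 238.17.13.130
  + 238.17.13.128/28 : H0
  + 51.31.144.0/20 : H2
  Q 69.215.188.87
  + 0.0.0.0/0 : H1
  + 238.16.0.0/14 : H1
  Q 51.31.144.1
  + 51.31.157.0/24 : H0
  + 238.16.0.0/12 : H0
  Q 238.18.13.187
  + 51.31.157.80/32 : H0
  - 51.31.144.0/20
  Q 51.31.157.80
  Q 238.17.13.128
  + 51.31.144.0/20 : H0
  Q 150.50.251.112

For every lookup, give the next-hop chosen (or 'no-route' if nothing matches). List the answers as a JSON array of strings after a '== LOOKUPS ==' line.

Trace:
  + 51.31.157.0/25 (H0) depth=25
  - 51.31.157.0/25 clear@25
  + 238.17.13.0/24 (H2) depth=24
  - 238.17.13.0/24 clear@24
  + 238.17.13.140/32 (H0) depth=32
  + 0.0.0.0/0 (H0) depth=0
  - 238.17.13.140/32 clear@32
  + 238.17.13.128/28 (H0) depth=28
  Q 238.17.13.129: descend 1110111000010001000011011000 ; hops seen [H0,H0] ; pick H0
  Q 238.17.13.130: descend 1110111000010001000011011000 ; hops seen [H0,H0] ; pick H0
  + 238.17.13.128/28 (H0) depth=28
  + 51.31.144.0/20 (H2) depth=20
  Q 69.215.188.87: descend 0 ; hops seen [H0] ; pick H0
  + 0.0.0.0/0 (H1) depth=0
  + 238.16.0.0/14 (H1) depth=14
  Q 51.31.144.1: descend 00110011000111111001 ; hops seen [H1,H2] ; pick H2
  + 51.31.157.0/24 (H0) depth=24
  + 238.16.0.0/12 (H0) depth=12
  Q 238.18.13.187: descend 11101110000100 ; hops seen [H1,H0,H1] ; pick H1
  + 51.31.157.80/32 (H0) depth=32
  - 51.31.144.0/20 clear@20
  Q 51.31.157.80: descend 00110011000111111001110101010000 ; hops seen [H1,H0,H0] ; pick H0
  Q 238.17.13.128: descend 1110111000010001000011011000 ; hops seen [H1,H0,H1,H0] ; pick H0
  + 51.31.144.0/20 (H0) depth=20
  Q 150.50.251.112: descend 1 ; hops seen [H1] ; pick H1

== LOOKUPS ==
["H0","H0","H0","H2","H1","H0","H0","H1"]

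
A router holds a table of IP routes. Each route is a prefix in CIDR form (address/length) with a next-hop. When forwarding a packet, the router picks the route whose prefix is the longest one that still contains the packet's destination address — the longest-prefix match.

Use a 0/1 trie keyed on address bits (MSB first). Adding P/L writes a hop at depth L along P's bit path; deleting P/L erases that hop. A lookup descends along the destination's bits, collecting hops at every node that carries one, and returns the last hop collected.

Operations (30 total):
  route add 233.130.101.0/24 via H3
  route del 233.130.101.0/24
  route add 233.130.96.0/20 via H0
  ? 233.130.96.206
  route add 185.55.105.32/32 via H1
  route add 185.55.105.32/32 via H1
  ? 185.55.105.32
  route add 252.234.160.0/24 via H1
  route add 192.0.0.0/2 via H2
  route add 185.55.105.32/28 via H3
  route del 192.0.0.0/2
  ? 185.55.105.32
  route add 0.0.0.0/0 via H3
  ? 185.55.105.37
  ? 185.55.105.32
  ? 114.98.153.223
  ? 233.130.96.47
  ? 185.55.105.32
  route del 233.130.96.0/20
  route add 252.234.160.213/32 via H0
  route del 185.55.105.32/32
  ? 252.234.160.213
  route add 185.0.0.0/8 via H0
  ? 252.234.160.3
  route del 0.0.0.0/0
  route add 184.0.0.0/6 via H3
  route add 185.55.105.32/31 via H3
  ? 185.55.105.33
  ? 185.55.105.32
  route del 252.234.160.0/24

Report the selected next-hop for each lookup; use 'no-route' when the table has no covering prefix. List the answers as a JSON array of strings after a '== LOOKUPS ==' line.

Process each operation:
  + 233.130.101.0/24 (H3) depth=24
  - 233.130.101.0/24 clear@24
  + 233.130.96.0/20 (H0) depth=20
  ? 233.130.96.206  path d0:-→d1:-→d2:-→d3:-→d4:-→d5:-→d6:-→d7:-→d8:-→d9:-→d10:-→d11:-→d12:-→d13:-→d14:-→d15:-→d16:-→d17:-→d18:-→d19:-→d20:H0→d21:-  best=H0
  + 185.55.105.32/32 (H1) depth=32
  + 185.55.105.32/32 (H1) depth=32
  ? 185.55.105.32  path d0:-→d1:-→d2:-→d3:-→d4:-→d5:-→d6:-→d7:-→d8:-→d9:-→d10:-→d11:-→d12:-→d13:-→d14:-→d15:-→d16:-→d17:-→d18:-→d19:-→d20:-→d21:-→d22:-→d23:-→d24:-→d25:-→d26:-→d27:-→d28:-→d29:-→d30:-→d31:-→d32:H1  best=H1
  + 252.234.160.0/24 (H1) depth=24
  + 192.0.0.0/2 (H2) depth=2
  + 185.55.105.32/28 (H3) depth=28
  - 192.0.0.0/2 clear@2
  ? 185.55.105.32  path d0:-→d1:-→d2:-→d3:-→d4:-→d5:-→d6:-→d7:-→d8:-→d9:-→d10:-→d11:-→d12:-→d13:-→d14:-→d15:-→d16:-→d17:-→d18:-→d19:-→d20:-→d21:-→d22:-→d23:-→d24:-→d25:-→d26:-→d27:-→d28:H3→d29:-→d30:-→d31:-→d32:H1  best=H1
  + 0.0.0.0/0 (H3) depth=0
  ? 185.55.105.37  path d0:H3→d1:-→d2:-→d3:-→d4:-→d5:-→d6:-→d7:-→d8:-→d9:-→d10:-→d11:-→d12:-→d13:-→d14:-→d15:-→d16:-→d17:-→d18:-→d19:-→d20:-→d21:-→d22:-→d23:-→d24:-→d25:-→d26:-→d27:-→d28:H3→d29:-  best=H3
  ? 185.55.105.32  path d0:H3→d1:-→d2:-→d3:-→d4:-→d5:-→d6:-→d7:-→d8:-→d9:-→d10:-→d11:-→d12:-→d13:-→d14:-→d15:-→d16:-→d17:-→d18:-→d19:-→d20:-→d21:-→d22:-→d23:-→d24:-→d25:-→d26:-→d27:-→d28:H3→d29:-→d30:-→d31:-→d32:H1  best=H1
  ? 114.98.153.223  path d0:H3  best=H3
  ? 233.130.96.47  path d0:H3→d1:-→d2:-→d3:-→d4:-→d5:-→d6:-→d7:-→d8:-→d9:-→d10:-→d11:-→d12:-→d13:-→d14:-→d15:-→d16:-→d17:-→d18:-→d19:-→d20:H0→d21:-  best=H0
  ? 185.55.105.32  path d0:H3→d1:-→d2:-→d3:-→d4:-→d5:-→d6:-→d7:-→d8:-→d9:-→d10:-→d11:-→d12:-→d13:-→d14:-→d15:-→d16:-→d17:-→d18:-→d19:-→d20:-→d21:-→d22:-→d23:-→d24:-→d25:-→d26:-→d27:-→d28:H3→d29:-→d30:-→d31:-→d32:H1  best=H1
  - 233.130.96.0/20 clear@20
  + 252.234.160.213/32 (H0) depth=32
  - 185.55.105.32/32 clear@32
  ? 252.234.160.213  path d0:H3→d1:-→d2:-→d3:-→d4:-→d5:-→d6:-→d7:-→d8:-→d9:-→d10:-→d11:-→d12:-→d13:-→d14:-→d15:-→d16:-→d17:-→d18:-→d19:-→d20:-→d21:-→d22:-→d23:-→d24:H1→d25:-→d26:-→d27:-→d28:-→d29:-→d30:-→d31:-→d32:H0  best=H0
  + 185.0.0.0/8 (H0) depth=8
  ? 252.234.160.3  path d0:H3→d1:-→d2:-→d3:-→d4:-→d5:-→d6:-→d7:-→d8:-→d9:-→d10:-→d11:-→d12:-→d13:-→d14:-→d15:-→d16:-→d17:-→d18:-→d19:-→d20:-→d21:-→d22:-→d23:-→d24:H1  best=H1
  - 0.0.0.0/0 clear@0
  + 184.0.0.0/6 (H3) depth=6
  + 185.55.105.32/31 (H3) depth=31
  ? 185.55.105.33  path d0:-→d1:-→d2:-→d3:-→d4:-→d5:-→d6:H3→d7:-→d8:H0→d9:-→d10:-→d11:-→d12:-→d13:-→d14:-→d15:-→d16:-→d17:-→d18:-→d19:-→d20:-→d21:-→d22:-→d23:-→d24:-→d25:-→d26:-→d27:-→d28:H3→d29:-→d30:-→d31:H3  best=H3
  ? 185.55.105.32  path d0:-→d1:-→d2:-→d3:-→d4:-→d5:-→d6:H3→d7:-→d8:H0→d9:-→d10:-→d11:-→d12:-→d13:-→d14:-→d15:-→d16:-→d17:-→d18:-→d19:-→d20:-→d21:-→d22:-→d23:-→d24:-→d25:-→d26:-→d27:-→d28:H3→d29:-→d30:-→d31:H3→d32:-  best=H3
  - 252.234.160.0/24 clear@24

== LOOKUPS ==
["H0","H1","H1","H3","H1","H3","H0","H1","H0","H1","H3","H3"]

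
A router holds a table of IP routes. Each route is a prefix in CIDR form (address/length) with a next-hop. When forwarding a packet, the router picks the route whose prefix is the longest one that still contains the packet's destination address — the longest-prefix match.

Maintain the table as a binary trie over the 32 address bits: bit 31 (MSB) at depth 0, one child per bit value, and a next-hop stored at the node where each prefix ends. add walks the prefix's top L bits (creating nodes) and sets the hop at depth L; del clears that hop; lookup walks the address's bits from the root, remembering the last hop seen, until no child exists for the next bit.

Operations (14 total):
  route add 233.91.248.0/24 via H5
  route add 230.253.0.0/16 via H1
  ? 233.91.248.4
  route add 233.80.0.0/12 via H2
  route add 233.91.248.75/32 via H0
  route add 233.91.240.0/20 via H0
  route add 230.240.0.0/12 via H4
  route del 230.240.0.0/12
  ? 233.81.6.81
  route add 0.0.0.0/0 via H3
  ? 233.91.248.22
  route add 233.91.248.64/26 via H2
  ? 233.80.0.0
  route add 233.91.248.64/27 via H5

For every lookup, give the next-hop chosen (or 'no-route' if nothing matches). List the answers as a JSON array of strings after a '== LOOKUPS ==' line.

Process each operation:
  add 233.91.248.0/24 -> H5 at depth 24
  add 230.253.0.0/16 -> H1 at depth 16
  ? 233.91.248.4  path d0:-→d1:-→d2:-→d3:-→d4:-→d5:-→d6:-→d7:-→d8:-→d9:-→d10:-→d11:-→d12:-→d13:-→d14:-→d15:-→d16:-→d17:-→d18:-→d19:-→d20:-→d21:-→d22:-→d23:-→d24:H5  best=H5
  add 233.80.0.0/12 -> H2 at depth 12
  add 233.91.248.75/32 -> H0 at depth 32
  add 233.91.240.0/20 -> H0 at depth 20
  add 230.240.0.0/12 -> H4 at depth 12
  - 230.240.0.0/12 clear@12
  ? 233.81.6.81  path d0:-→d1:-→d2:-→d3:-→d4:-→d5:-→d6:-→d7:-→d8:-→d9:-→d10:-→d11:-→d12:H2  best=H2
  add 0.0.0.0/0 -> H3 at depth 0
  ? 233.91.248.22  path d0:H3→d1:-→d2:-→d3:-→d4:-→d5:-→d6:-→d7:-→d8:-→d9:-→d10:-→d11:-→d12:H2→d13:-→d14:-→d15:-→d16:-→d17:-→d18:-→d19:-→d20:H0→d21:-→d22:-→d23:-→d24:H5→d25:-  best=H5
  add 233.91.248.64/26 -> H2 at depth 26
  ? 233.80.0.0  path d0:H3→d1:-→d2:-→d3:-→d4:-→d5:-→d6:-→d7:-→d8:-→d9:-→d10:-→d11:-→d12:H2  best=H2
  add 233.91.248.64/27 -> H5 at depth 27

== LOOKUPS ==
["H5","H2","H5","H2"]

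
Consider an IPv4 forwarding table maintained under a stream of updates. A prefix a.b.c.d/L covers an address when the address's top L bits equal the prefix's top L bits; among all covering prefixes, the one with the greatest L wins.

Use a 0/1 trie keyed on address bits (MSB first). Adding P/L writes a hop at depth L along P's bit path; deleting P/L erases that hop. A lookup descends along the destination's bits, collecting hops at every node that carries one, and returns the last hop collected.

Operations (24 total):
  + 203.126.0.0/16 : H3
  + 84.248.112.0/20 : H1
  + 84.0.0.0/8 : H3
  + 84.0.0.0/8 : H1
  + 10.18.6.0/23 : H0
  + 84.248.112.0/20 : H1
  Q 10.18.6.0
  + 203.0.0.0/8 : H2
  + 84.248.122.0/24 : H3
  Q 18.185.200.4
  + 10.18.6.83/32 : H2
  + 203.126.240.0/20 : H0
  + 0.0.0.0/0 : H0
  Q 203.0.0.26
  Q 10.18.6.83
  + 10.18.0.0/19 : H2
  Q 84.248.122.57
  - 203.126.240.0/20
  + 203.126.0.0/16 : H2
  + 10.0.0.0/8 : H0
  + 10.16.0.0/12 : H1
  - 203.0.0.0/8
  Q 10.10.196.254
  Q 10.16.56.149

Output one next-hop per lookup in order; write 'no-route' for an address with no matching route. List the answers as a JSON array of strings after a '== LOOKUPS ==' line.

Trace:
  add 203.126.0.0/16 -> H3 at depth 16
  add 84.248.112.0/20 -> H1 at depth 20
  add 84.0.0.0/8 -> H3 at depth 8
  add 84.0.0.0/8 -> H1 at depth 8
  add 10.18.6.0/23 -> H0 at depth 23
  add 84.248.112.0/20 -> H1 at depth 20
  lookup 10.18.6.0: bits 00001010000100100000011 walk d0:-→d1:-→d2:-→d3:-→d4:-→d5:-→d6:-→d7:-→d8:-→d9:-→d10:-→d11:-→d12:-→d13:-→d14:-→d15:-→d16:-→d17:-→d18:-→d19:-→d20:-→d21:-→d22:-→d23:H0 -> H0
  add 203.0.0.0/8 -> H2 at depth 8
  add 84.248.122.0/24 -> H3 at depth 24
  lookup 18.185.200.4: bits 000 walk d0:-→d1:-→d2:-→d3:- -> no-route
  add 10.18.6.83/32 -> H2 at depth 32
  add 203.126.240.0/20 -> H0 at depth 20
  add 0.0.0.0/0 -> H0 at depth 0
  lookup 203.0.0.26: bits 110010110 walk d0:H0→d1:-→d2:-→d3:-→d4:-→d5:-→d6:-→d7:-→d8:H2→d9:- -> H2
  lookup 10.18.6.83: bits 00001010000100100000011001010011 walk d0:H0→d1:-→d2:-→d3:-→d4:-→d5:-→d6:-→d7:-→d8:-→d9:-→d10:-→d11:-→d12:-→d13:-→d14:-→d15:-→d16:-→d17:-→d18:-→d19:-→d20:-→d21:-→d22:-→d23:H0→d24:-→d25:-→d26:-→d27:-→d28:-→d29:-→d30:-→d31:-→d32:H2 -> H2
  add 10.18.0.0/19 -> H2 at depth 19
  lookup 84.248.122.57: bits 010101001111100001111010 walk d0:H0→d1:-→d2:-→d3:-→d4:-→d5:-→d6:-→d7:-→d8:H1→d9:-→d10:-→d11:-→d12:-→d13:-→d14:-→d15:-→d16:-→d17:-→d18:-→d19:-→d20:H1→d21:-→d22:-→d23:-→d24:H3 -> H3
  del 203.126.240.0/20 (clear depth 20)
  add 203.126.0.0/16 -> H2 at depth 16
  add 10.0.0.0/8 -> H0 at depth 8
  add 10.16.0.0/12 -> H1 at depth 12
  del 203.0.0.0/8 (clear depth 8)
  lookup 10.10.196.254: bits 00001010000 walk d0:H0→d1:-→d2:-→d3:-→d4:-→d5:-→d6:-→d7:-→d8:H0→d9:-→d10:-→d11:- -> H0
  lookup 10.16.56.149: bits 00001010000100 walk d0:H0→d1:-→d2:-→d3:-→d4:-→d5:-→d6:-→d7:-→d8:H0→d9:-→d10:-→d11:-→d12:H1→d13:-→d14:- -> H1

== LOOKUPS ==
["H0","no-route","H2","H2","H3","H0","H1"]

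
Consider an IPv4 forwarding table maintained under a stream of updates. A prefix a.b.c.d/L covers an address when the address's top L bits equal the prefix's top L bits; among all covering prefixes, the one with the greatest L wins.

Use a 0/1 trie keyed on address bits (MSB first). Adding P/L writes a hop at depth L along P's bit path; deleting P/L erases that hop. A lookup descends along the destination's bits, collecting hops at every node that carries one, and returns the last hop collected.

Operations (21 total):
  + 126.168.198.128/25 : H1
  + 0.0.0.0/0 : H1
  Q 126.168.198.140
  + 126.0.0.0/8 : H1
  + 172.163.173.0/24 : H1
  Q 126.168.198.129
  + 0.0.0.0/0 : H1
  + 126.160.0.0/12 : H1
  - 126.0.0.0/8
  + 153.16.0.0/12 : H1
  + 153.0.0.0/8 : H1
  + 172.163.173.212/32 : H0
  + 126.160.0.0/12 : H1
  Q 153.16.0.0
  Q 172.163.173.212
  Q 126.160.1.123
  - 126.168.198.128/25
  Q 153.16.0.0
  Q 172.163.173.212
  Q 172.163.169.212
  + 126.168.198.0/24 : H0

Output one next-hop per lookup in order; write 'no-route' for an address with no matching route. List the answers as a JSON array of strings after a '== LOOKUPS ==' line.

Process each operation:
  add 126.168.198.128/25 -> H1 at depth 25
  add 0.0.0.0/0 -> H1 at depth 0
  Q 126.168.198.140: descend 0111111010101000110001101 ; hops seen [H1,H1] ; pick H1
  add 126.0.0.0/8 -> H1 at depth 8
  add 172.163.173.0/24 -> H1 at depth 24
  Q 126.168.198.129: descend 0111111010101000110001101 ; hops seen [H1,H1,H1] ; pick H1
  add 0.0.0.0/0 -> H1 at depth 0
  add 126.160.0.0/12 -> H1 at depth 12
  del 126.0.0.0/8 (clear depth 8)
  add 153.16.0.0/12 -> H1 at depth 12
  add 153.0.0.0/8 -> H1 at depth 8
  add 172.163.173.212/32 -> H0 at depth 32
  add 126.160.0.0/12 -> H1 at depth 12
  Q 153.16.0.0: descend 100110010001 ; hops seen [H1,H1,H1] ; pick H1
  Q 172.163.173.212: descend 10101100101000111010110111010100 ; hops seen [H1,H1,H0] ; pick H0
  Q 126.160.1.123: descend 011111101010 ; hops seen [H1,H1] ; pick H1
  del 126.168.198.128/25 (clear depth 25)
  Q 153.16.0.0: descend 100110010001 ; hops seen [H1,H1,H1] ; pick H1
  Q 172.163.173.212: descend 10101100101000111010110111010100 ; hops seen [H1,H1,H0] ; pick H0
  Q 172.163.169.212: descend 101011001010001110101 ; hops seen [H1] ; pick H1
  add 126.168.198.0/24 -> H0 at depth 24

== LOOKUPS ==
["H1","H1","H1","H0","H1","H1","H0","H1"]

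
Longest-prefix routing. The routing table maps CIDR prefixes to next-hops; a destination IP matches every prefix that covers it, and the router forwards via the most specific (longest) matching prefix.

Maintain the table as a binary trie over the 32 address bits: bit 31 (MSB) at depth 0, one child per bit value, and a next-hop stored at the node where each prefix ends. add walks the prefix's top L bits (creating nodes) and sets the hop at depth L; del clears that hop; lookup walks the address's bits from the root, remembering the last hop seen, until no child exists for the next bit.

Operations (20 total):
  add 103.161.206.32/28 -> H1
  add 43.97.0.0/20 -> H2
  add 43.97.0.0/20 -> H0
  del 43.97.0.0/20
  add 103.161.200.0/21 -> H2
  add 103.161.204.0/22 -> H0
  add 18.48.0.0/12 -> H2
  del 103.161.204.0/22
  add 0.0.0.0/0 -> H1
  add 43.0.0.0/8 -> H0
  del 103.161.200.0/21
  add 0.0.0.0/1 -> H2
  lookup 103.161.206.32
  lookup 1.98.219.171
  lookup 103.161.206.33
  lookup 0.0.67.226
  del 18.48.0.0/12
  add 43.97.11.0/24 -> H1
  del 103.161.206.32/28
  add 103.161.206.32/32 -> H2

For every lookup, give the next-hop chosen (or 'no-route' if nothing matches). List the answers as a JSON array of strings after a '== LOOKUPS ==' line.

Trace:
  + 103.161.206.32/28 (H1) depth=28
  + 43.97.0.0/20 (H2) depth=20
  + 43.97.0.0/20 (H0) depth=20
  del 43.97.0.0/20 (clear depth 20)
  + 103.161.200.0/21 (H2) depth=21
  + 103.161.204.0/22 (H0) depth=22
  + 18.48.0.0/12 (H2) depth=12
  del 103.161.204.0/22 (clear depth 22)
  + 0.0.0.0/0 (H1) depth=0
  + 43.0.0.0/8 (H0) depth=8
  del 103.161.200.0/21 (clear depth 21)
  + 0.0.0.0/1 (H2) depth=1
  ? 103.161.206.32  path d0:H1→d1:H2→d2:-→d3:-→d4:-→d5:-→d6:-→d7:-→d8:-→d9:-→d10:-→d11:-→d12:-→d13:-→d14:-→d15:-→d16:-→d17:-→d18:-→d19:-→d20:-→d21:-→d22:-→d23:-→d24:-→d25:-→d26:-→d27:-→d28:H1  best=H1
  ? 1.98.219.171  path d0:H1→d1:H2→d2:-→d3:-  best=H2
  ? 103.161.206.33  path d0:H1→d1:H2→d2:-→d3:-→d4:-→d5:-→d6:-→d7:-→d8:-→d9:-→d10:-→d11:-→d12:-→d13:-→d14:-→d15:-→d16:-→d17:-→d18:-→d19:-→d20:-→d21:-→d22:-→d23:-→d24:-→d25:-→d26:-→d27:-→d28:H1  best=H1
  ? 0.0.67.226  path d0:H1→d1:H2→d2:-→d3:-  best=H2
  del 18.48.0.0/12 (clear depth 12)
  + 43.97.11.0/24 (H1) depth=24
  del 103.161.206.32/28 (clear depth 28)
  + 103.161.206.32/32 (H2) depth=32

== LOOKUPS ==
["H1","H2","H1","H2"]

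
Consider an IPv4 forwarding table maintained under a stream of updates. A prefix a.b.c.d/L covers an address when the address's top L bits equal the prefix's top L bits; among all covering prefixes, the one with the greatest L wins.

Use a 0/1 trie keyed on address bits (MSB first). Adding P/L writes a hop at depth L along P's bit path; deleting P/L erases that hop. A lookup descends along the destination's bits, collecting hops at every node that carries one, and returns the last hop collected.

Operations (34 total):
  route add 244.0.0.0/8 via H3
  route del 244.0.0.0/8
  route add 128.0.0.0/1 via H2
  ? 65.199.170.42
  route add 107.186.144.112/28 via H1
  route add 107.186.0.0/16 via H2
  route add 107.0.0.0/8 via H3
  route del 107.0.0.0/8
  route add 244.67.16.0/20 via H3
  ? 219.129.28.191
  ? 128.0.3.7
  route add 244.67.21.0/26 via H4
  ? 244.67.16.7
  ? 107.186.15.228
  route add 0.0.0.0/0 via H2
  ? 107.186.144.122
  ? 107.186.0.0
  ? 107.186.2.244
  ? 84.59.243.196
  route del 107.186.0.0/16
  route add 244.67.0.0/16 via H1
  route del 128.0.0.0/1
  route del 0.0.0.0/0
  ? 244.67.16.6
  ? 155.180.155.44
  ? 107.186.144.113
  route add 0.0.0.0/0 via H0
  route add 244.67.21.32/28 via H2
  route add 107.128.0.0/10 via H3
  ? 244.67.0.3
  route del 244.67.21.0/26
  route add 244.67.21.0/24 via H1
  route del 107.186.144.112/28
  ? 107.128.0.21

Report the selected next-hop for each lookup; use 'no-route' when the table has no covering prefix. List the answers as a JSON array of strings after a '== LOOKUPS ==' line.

Apply in order:
  + 244.0.0.0/8 (H3) depth=8
  - 244.0.0.0/8 clear@8
  + 128.0.0.0/1 (H2) depth=1
  lookup 65.199.170.42: bits ε walk d0:- -> no-route
  + 107.186.144.112/28 (H1) depth=28
  + 107.186.0.0/16 (H2) depth=16
  + 107.0.0.0/8 (H3) depth=8
  - 107.0.0.0/8 clear@8
  + 244.67.16.0/20 (H3) depth=20
  lookup 219.129.28.191: bits 11 walk d0:-→d1:H2→d2:- -> H2
  lookup 128.0.3.7: bits 1 walk d0:-→d1:H2 -> H2
  + 244.67.21.0/26 (H4) depth=26
  lookup 244.67.16.7: bits 111101000100001100010 walk d0:-→d1:H2→d2:-→d3:-→d4:-→d5:-→d6:-→d7:-→d8:-→d9:-→d10:-→d11:-→d12:-→d13:-→d14:-→d15:-→d16:-→d17:-→d18:-→d19:-→d20:H3→d21:- -> H3
  lookup 107.186.15.228: bits 0110101110111010 walk d0:-→d1:-→d2:-→d3:-→d4:-→d5:-→d6:-→d7:-→d8:-→d9:-→d10:-→d11:-→d12:-→d13:-→d14:-→d15:-→d16:H2 -> H2
  + 0.0.0.0/0 (H2) depth=0
  lookup 107.186.144.122: bits 0110101110111010100100000111 walk d0:H2→d1:-→d2:-→d3:-→d4:-→d5:-→d6:-→d7:-→d8:-→d9:-→d10:-→d11:-→d12:-→d13:-→d14:-→d15:-→d16:H2→d17:-→d18:-→d19:-→d20:-→d21:-→d22:-→d23:-→d24:-→d25:-→d26:-→d27:-→d28:H1 -> H1
  lookup 107.186.0.0: bits 0110101110111010 walk d0:H2→d1:-→d2:-→d3:-→d4:-→d5:-→d6:-→d7:-→d8:-→d9:-→d10:-→d11:-→d12:-→d13:-→d14:-→d15:-→d16:H2 -> H2
  lookup 107.186.2.244: bits 0110101110111010 walk d0:H2→d1:-→d2:-→d3:-→d4:-→d5:-→d6:-→d7:-→d8:-→d9:-→d10:-→d11:-→d12:-→d13:-→d14:-→d15:-→d16:H2 -> H2
  lookup 84.59.243.196: bits 01 walk d0:H2→d1:-→d2:- -> H2
  - 107.186.0.0/16 clear@16
  + 244.67.0.0/16 (H1) depth=16
  - 128.0.0.0/1 clear@1
  - 0.0.0.0/0 clear@0
  lookup 244.67.16.6: bits 111101000100001100010 walk d0:-→d1:-→d2:-→d3:-→d4:-→d5:-→d6:-→d7:-→d8:-→d9:-→d10:-→d11:-→d12:-→d13:-→d14:-→d15:-→d16:H1→d17:-→d18:-→d19:-→d20:H3→d21:- -> H3
  lookup 155.180.155.44: bits 1 walk d0:-→d1:- -> no-route
  lookup 107.186.144.113: bits 0110101110111010100100000111 walk d0:-→d1:-→d2:-→d3:-→d4:-→d5:-→d6:-→d7:-→d8:-→d9:-→d10:-→d11:-→d12:-→d13:-→d14:-→d15:-→d16:-→d17:-→d18:-→d19:-→d20:-→d21:-→d22:-→d23:-→d24:-→d25:-→d26:-→d27:-→d28:H1 -> H1
  + 0.0.0.0/0 (H0) depth=0
  + 244.67.21.32/28 (H2) depth=28
  + 107.128.0.0/10 (H3) depth=10
  lookup 244.67.0.3: bits 1111010001000011000 walk d0:H0→d1:-→d2:-→d3:-→d4:-→d5:-→d6:-→d7:-→d8:-→d9:-→d10:-→d11:-→d12:-→d13:-→d14:-→d15:-→d16:H1→d17:-→d18:-→d19:- -> H1
  - 244.67.21.0/26 clear@26
  + 244.67.21.0/24 (H1) depth=24
  - 107.186.144.112/28 clear@28
  lookup 107.128.0.21: bits 0110101110 walk d0:H0→d1:-→d2:-→d3:-→d4:-→d5:-→d6:-→d7:-→d8:-→d9:-→d10:H3 -> H3

== LOOKUPS ==
["no-route","H2","H2","H3","H2","H1","H2","H2","H2","H3","no-route","H1","H1","H3"]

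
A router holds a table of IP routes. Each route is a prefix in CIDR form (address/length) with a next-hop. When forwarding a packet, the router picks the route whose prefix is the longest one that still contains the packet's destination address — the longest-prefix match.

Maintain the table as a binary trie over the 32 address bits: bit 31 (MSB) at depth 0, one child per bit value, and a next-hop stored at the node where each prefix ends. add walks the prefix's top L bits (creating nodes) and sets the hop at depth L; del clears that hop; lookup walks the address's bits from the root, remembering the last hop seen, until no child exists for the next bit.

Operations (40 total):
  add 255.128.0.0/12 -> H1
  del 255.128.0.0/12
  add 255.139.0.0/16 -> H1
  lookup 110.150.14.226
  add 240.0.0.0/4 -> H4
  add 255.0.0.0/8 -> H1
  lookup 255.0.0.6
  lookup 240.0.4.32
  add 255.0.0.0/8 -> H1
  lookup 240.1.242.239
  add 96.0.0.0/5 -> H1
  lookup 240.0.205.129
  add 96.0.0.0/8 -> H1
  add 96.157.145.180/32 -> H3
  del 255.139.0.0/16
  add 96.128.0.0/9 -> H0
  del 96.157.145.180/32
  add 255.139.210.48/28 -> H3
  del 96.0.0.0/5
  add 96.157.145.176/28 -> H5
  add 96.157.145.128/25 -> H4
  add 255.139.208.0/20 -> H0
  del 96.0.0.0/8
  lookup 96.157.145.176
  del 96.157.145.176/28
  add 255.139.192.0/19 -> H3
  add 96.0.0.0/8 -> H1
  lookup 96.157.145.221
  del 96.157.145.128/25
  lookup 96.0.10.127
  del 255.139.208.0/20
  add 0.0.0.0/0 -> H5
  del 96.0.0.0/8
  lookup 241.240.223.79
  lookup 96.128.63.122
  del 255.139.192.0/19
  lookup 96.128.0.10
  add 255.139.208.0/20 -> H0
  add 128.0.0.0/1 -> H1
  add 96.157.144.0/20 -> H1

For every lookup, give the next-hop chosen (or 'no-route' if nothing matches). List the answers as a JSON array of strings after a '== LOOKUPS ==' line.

Apply in order:
  + 255.128.0.0/12 (H1) depth=12
  - 255.128.0.0/12 clear@12
  + 255.139.0.0/16 (H1) depth=16
  ? 110.150.14.226  path d0:-  best=no-route
  + 240.0.0.0/4 (H4) depth=4
  + 255.0.0.0/8 (H1) depth=8
  ? 255.0.0.6  path d0:-→d1:-→d2:-→d3:-→d4:H4→d5:-→d6:-→d7:-→d8:H1  best=H1
  ? 240.0.4.32  path d0:-→d1:-→d2:-→d3:-→d4:H4  best=H4
  + 255.0.0.0/8 (H1) depth=8
  ? 240.1.242.239  path d0:-→d1:-→d2:-→d3:-→d4:H4  best=H4
  + 96.0.0.0/5 (H1) depth=5
  ? 240.0.205.129  path d0:-→d1:-→d2:-→d3:-→d4:H4  best=H4
  + 96.0.0.0/8 (H1) depth=8
  + 96.157.145.180/32 (H3) depth=32
  - 255.139.0.0/16 clear@16
  + 96.128.0.0/9 (H0) depth=9
  - 96.157.145.180/32 clear@32
  + 255.139.210.48/28 (H3) depth=28
  - 96.0.0.0/5 clear@5
  + 96.157.145.176/28 (H5) depth=28
  + 96.157.145.128/25 (H4) depth=25
  + 255.139.208.0/20 (H0) depth=20
  - 96.0.0.0/8 clear@8
  ? 96.157.145.176  path d0:-→d1:-→d2:-→d3:-→d4:-→d5:-→d6:-→d7:-→d8:-→d9:H0→d10:-→d11:-→d12:-→d13:-→d14:-→d15:-→d16:-→d17:-→d18:-→d19:-→d20:-→d21:-→d22:-→d23:-→d24:-→d25:H4→d26:-→d27:-→d28:H5→d29:-  best=H5
  - 96.157.145.176/28 clear@28
  + 255.139.192.0/19 (H3) depth=19
  + 96.0.0.0/8 (H1) depth=8
  ? 96.157.145.221  path d0:-→d1:-→d2:-→d3:-→d4:-→d5:-→d6:-→d7:-→d8:H1→d9:H0→d10:-→d11:-→d12:-→d13:-→d14:-→d15:-→d16:-→d17:-→d18:-→d19:-→d20:-→d21:-→d22:-→d23:-→d24:-→d25:H4  best=H4
  - 96.157.145.128/25 clear@25
  ? 96.0.10.127  path d0:-→d1:-→d2:-→d3:-→d4:-→d5:-→d6:-→d7:-→d8:H1  best=H1
  - 255.139.208.0/20 clear@20
  + 0.0.0.0/0 (H5) depth=0
  - 96.0.0.0/8 clear@8
  ? 241.240.223.79  path d0:H5→d1:-→d2:-→d3:-→d4:H4  best=H4
  ? 96.128.63.122  path d0:H5→d1:-→d2:-→d3:-→d4:-→d5:-→d6:-→d7:-→d8:-→d9:H0→d10:-→d11:-  best=H0
  - 255.139.192.0/19 clear@19
  ? 96.128.0.10  path d0:H5→d1:-→d2:-→d3:-→d4:-→d5:-→d6:-→d7:-→d8:-→d9:H0→d10:-→d11:-  best=H0
  + 255.139.208.0/20 (H0) depth=20
  + 128.0.0.0/1 (H1) depth=1
  + 96.157.144.0/20 (H1) depth=20

== LOOKUPS ==
["no-route","H1","H4","H4","H4","H5","H4","H1","H4","H0","H0"]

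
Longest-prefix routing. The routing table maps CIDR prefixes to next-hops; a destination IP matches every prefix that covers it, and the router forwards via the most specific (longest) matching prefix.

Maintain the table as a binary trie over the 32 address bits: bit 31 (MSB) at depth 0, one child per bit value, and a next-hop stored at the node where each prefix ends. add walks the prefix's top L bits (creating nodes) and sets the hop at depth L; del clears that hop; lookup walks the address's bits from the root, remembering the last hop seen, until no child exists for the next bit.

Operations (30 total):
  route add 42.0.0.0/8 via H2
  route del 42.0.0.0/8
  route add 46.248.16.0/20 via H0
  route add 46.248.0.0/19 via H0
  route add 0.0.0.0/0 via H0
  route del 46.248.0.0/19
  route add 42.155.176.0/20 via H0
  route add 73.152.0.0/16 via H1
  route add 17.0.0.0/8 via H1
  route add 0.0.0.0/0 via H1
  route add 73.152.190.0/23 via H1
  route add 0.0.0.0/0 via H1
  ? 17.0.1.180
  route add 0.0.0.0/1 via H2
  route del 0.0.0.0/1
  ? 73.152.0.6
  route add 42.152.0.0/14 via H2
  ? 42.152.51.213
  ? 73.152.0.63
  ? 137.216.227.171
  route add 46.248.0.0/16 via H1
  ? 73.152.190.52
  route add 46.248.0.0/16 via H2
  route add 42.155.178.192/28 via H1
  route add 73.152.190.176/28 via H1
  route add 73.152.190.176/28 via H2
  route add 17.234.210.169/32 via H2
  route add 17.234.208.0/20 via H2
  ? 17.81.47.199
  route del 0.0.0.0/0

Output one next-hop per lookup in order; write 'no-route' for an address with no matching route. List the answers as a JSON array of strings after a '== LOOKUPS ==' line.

Apply in order:
  + 42.0.0.0/8 (H2) depth=8
  del 42.0.0.0/8 (clear depth 8)
  + 46.248.16.0/20 (H0) depth=20
  + 46.248.0.0/19 (H0) depth=19
  + 0.0.0.0/0 (H0) depth=0
  del 46.248.0.0/19 (clear depth 19)
  + 42.155.176.0/20 (H0) depth=20
  + 73.152.0.0/16 (H1) depth=16
  + 17.0.0.0/8 (H1) depth=8
  + 0.0.0.0/0 (H1) depth=0
  + 73.152.190.0/23 (H1) depth=23
  + 0.0.0.0/0 (H1) depth=0
  ? 17.0.1.180  path d0:H1→d1:-→d2:-→d3:-→d4:-→d5:-→d6:-→d7:-→d8:H1  best=H1
  + 0.0.0.0/1 (H2) depth=1
  del 0.0.0.0/1 (clear depth 1)
  ? 73.152.0.6  path d0:H1→d1:-→d2:-→d3:-→d4:-→d5:-→d6:-→d7:-→d8:-→d9:-→d10:-→d11:-→d12:-→d13:-→d14:-→d15:-→d16:H1  best=H1
  + 42.152.0.0/14 (H2) depth=14
  ? 42.152.51.213  path d0:H1→d1:-→d2:-→d3:-→d4:-→d5:-→d6:-→d7:-→d8:-→d9:-→d10:-→d11:-→d12:-→d13:-→d14:H2  best=H2
  ? 73.152.0.63  path d0:H1→d1:-→d2:-→d3:-→d4:-→d5:-→d6:-→d7:-→d8:-→d9:-→d10:-→d11:-→d12:-→d13:-→d14:-→d15:-→d16:H1  best=H1
  ? 137.216.227.171  path d0:H1  best=H1
  + 46.248.0.0/16 (H1) depth=16
  ? 73.152.190.52  path d0:H1→d1:-→d2:-→d3:-→d4:-→d5:-→d6:-→d7:-→d8:-→d9:-→d10:-→d11:-→d12:-→d13:-→d14:-→d15:-→d16:H1→d17:-→d18:-→d19:-→d20:-→d21:-→d22:-→d23:H1  best=H1
  + 46.248.0.0/16 (H2) depth=16
  + 42.155.178.192/28 (H1) depth=28
  + 73.152.190.176/28 (H1) depth=28
  + 73.152.190.176/28 (H2) depth=28
  + 17.234.210.169/32 (H2) depth=32
  + 17.234.208.0/20 (H2) depth=20
  ? 17.81.47.199  path d0:H1→d1:-→d2:-→d3:-→d4:-→d5:-→d6:-→d7:-→d8:H1  best=H1
  del 0.0.0.0/0 (clear depth 0)

== LOOKUPS ==
["H1","H1","H2","H1","H1","H1","H1"]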